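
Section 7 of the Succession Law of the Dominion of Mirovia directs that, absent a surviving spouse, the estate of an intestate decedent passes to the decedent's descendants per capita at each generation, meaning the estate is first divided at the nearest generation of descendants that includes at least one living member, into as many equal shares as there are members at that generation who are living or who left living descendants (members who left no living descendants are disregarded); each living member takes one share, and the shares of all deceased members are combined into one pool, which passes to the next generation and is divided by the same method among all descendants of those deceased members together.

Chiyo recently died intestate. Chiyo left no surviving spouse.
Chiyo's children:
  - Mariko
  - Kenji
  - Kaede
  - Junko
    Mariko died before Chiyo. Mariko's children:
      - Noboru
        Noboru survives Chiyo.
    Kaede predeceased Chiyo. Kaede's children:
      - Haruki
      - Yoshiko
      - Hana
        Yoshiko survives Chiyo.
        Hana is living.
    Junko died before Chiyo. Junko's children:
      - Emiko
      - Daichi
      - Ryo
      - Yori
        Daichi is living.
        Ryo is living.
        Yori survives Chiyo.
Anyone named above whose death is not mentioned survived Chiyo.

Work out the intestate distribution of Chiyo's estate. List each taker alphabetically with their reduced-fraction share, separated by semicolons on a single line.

There is no surviving spouse, so the entire estate passes to Chiyo's descendants per capita at each generation.
At generation 1 (Mariko, Kenji, Kaede, Junko) there are 4 shares of (1)/4 = 1/4 each.
Living: Kenji — each takes 1/4.
Deceased: Mariko, Kaede, and Junko. Their combined 3/4 is pooled and carried to generation 2.
At generation 2 (Noboru, Haruki, Yoshiko, Hana, Emiko, Daichi, Ryo, Yori) there are 8 shares of (3/4)/8 = 3/32 each.
Living: Noboru, Haruki, Yoshiko, Hana, Emiko, Daichi, Ryo, and Yori — each takes 3/32.

Daichi 3/32; Emiko 3/32; Hana 3/32; Haruki 3/32; Kenji 1/4; Noboru 3/32; Ryo 3/32; Yori 3/32; Yoshiko 3/32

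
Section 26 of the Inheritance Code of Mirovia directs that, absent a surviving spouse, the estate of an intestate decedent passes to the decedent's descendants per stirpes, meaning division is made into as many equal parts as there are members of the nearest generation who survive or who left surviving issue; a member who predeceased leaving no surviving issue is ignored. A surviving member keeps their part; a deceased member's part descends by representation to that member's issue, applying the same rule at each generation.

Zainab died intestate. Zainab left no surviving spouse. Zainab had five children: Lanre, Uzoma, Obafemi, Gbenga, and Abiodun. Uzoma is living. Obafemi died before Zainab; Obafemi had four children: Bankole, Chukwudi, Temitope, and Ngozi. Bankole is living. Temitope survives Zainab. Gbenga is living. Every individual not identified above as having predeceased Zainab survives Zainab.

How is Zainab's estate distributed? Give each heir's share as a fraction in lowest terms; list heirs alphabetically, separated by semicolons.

Abiodun 1/5; Bankole 1/20; Chukwudi 1/20; Gbenga 1/5; Lanre 1/5; Ngozi 1/20; Temitope 1/20; Uzoma 1/5

There is no surviving spouse, so the entire estate passes to Zainab's descendants per stirpes.
The estate is divided into 5 equal shares of 1/5 among Lanre, Uzoma, Obafemi, Gbenga, Abiodun.
Lanre is living and takes 1/5.
Uzoma is living and takes 1/5.
Obafemi predeceased; the 1/5 allotted to Obafemi's branch passes to Obafemi's issue by representation.
The 1/5 is divided into 4 equal shares of 1/20 among Bankole, Chukwudi, Temitope, Ngozi.
Bankole is living and takes 1/20.
Chukwudi is living and takes 1/20.
Temitope is living and takes 1/20.
Ngozi is living and takes 1/20.
Gbenga is living and takes 1/5.
Abiodun is living and takes 1/5.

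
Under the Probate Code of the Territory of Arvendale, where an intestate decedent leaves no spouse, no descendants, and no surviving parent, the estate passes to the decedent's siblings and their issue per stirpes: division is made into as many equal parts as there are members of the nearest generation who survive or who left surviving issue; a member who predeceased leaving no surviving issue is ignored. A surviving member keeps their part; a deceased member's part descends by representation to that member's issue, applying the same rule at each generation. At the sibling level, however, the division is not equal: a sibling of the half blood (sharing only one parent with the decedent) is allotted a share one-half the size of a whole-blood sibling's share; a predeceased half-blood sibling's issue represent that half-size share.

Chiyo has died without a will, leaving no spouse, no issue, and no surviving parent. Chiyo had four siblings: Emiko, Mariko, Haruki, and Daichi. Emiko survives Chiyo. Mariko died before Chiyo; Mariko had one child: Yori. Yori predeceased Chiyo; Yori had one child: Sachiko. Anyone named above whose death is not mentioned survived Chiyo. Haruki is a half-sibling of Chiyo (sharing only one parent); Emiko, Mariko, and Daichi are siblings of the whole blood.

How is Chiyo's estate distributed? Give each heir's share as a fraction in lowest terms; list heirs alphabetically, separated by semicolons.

Daichi 2/7; Emiko 2/7; Haruki 1/7; Sachiko 2/7

No spouse, descendants, or parent survives, so the estate passes to Chiyo's siblings per stirpes.
Half-blood siblings count for one-half the weight of whole-blood siblings at the initial division.
Dividing 1 in proportion to weights (total weight 7/2): Emiko (weight 1) → 2/7; Mariko (weight 1) → 2/7; Haruki (weight 1/2) → 1/7; Daichi (weight 1) → 2/7.
Emiko is living and takes 2/7.
Mariko predeceased; the 2/7 allotted to Mariko's branch passes to Mariko's issue by representation.
Yori's line is the sole branch at this level, so the full 2/7 passes to Yori's issue by representation.
Sachiko is the sole taker at this level and receives the full 2/7.
Haruki is living and takes 1/7.
Daichi is living and takes 2/7.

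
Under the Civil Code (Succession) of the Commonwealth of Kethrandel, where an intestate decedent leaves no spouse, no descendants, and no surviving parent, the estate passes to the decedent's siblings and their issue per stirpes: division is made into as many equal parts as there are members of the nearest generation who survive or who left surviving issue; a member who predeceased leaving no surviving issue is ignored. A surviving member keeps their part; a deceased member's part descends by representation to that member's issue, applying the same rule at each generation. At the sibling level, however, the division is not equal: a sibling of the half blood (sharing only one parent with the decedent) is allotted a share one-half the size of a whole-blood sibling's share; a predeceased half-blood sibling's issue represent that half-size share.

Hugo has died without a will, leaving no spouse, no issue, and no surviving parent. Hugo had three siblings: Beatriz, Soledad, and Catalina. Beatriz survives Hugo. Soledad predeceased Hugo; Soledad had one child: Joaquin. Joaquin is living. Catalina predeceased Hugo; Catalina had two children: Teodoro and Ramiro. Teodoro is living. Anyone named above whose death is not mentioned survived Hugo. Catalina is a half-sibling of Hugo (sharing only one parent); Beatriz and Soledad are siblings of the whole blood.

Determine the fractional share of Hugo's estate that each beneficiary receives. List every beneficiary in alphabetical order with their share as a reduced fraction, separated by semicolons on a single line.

Beatriz 2/5; Joaquin 2/5; Ramiro 1/10; Teodoro 1/10

No spouse, descendants, or parent survives, so the estate passes to Hugo's siblings per stirpes.
Half-blood siblings count for one-half the weight of whole-blood siblings at the initial division.
Dividing 1 in proportion to weights (total weight 5/2): Beatriz (weight 1) → 2/5; Soledad (weight 1) → 2/5; Catalina (weight 1/2) → 1/5.
Beatriz is living and takes 2/5.
Soledad predeceased; the 2/5 allotted to Soledad's branch passes to Soledad's issue by representation.
Joaquin is the sole taker at this level and receives the full 2/5.
Catalina predeceased; the 1/5 allotted to Catalina's branch passes to Catalina's issue by representation.
The 1/5 is divided into 2 equal shares of 1/10 among Teodoro, Ramiro.
Teodoro is living and takes 1/10.
Ramiro is living and takes 1/10.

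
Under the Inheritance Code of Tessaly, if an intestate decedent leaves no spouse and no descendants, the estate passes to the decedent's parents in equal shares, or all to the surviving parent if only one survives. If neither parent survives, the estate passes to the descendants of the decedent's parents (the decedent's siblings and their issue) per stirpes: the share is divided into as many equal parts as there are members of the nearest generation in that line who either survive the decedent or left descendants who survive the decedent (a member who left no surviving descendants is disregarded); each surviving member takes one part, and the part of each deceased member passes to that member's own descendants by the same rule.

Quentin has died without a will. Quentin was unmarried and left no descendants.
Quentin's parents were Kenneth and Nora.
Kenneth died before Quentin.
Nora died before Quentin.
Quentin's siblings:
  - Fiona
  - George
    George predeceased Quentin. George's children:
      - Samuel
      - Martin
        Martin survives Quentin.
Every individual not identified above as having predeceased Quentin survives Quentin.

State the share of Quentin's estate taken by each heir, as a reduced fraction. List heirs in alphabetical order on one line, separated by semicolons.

Fiona 1/2; Martin 1/4; Samuel 1/4

Neither parent survives and there are no descendants, so the estate passes to Quentin's siblings and their issue per stirpes.
The estate is divided into 2 equal shares of 1/2 among Fiona, George.
Fiona is living and takes 1/2.
George predeceased; the 1/2 allotted to George's branch passes to George's issue by representation.
The 1/2 is divided into 2 equal shares of 1/4 among Samuel, Martin.
Samuel is living and takes 1/4.
Martin is living and takes 1/4.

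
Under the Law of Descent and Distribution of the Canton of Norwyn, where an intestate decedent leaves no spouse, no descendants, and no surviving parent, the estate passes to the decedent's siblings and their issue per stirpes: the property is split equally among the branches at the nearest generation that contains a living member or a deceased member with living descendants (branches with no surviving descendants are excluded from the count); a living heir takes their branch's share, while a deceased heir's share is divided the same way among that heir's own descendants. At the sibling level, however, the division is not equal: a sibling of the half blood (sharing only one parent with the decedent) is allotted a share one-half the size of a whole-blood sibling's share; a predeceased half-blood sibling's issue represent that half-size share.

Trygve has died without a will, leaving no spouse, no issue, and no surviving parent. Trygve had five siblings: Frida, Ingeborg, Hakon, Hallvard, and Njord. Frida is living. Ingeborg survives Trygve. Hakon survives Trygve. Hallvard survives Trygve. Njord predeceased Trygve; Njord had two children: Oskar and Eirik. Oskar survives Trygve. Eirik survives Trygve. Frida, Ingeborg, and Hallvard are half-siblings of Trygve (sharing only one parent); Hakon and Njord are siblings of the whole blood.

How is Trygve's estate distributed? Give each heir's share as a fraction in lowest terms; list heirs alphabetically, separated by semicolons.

No spouse, descendants, or parent survives, so the estate passes to Trygve's siblings per stirpes.
Half-blood siblings count for one-half the weight of whole-blood siblings at the initial division.
Dividing 1 in proportion to weights (total weight 7/2): Frida (weight 1/2) → 1/7; Ingeborg (weight 1/2) → 1/7; Hakon (weight 1) → 2/7; Hallvard (weight 1/2) → 1/7; Njord (weight 1) → 2/7.
Frida is living and takes 1/7.
Ingeborg is living and takes 1/7.
Hakon is living and takes 2/7.
Hallvard is living and takes 1/7.
Njord predeceased; the 2/7 allotted to Njord's branch passes to Njord's issue by representation.
The 2/7 is divided into 2 equal shares of 1/7 among Oskar, Eirik.
Oskar is living and takes 1/7.
Eirik is living and takes 1/7.

Eirik 1/7; Frida 1/7; Hakon 2/7; Hallvard 1/7; Ingeborg 1/7; Oskar 1/7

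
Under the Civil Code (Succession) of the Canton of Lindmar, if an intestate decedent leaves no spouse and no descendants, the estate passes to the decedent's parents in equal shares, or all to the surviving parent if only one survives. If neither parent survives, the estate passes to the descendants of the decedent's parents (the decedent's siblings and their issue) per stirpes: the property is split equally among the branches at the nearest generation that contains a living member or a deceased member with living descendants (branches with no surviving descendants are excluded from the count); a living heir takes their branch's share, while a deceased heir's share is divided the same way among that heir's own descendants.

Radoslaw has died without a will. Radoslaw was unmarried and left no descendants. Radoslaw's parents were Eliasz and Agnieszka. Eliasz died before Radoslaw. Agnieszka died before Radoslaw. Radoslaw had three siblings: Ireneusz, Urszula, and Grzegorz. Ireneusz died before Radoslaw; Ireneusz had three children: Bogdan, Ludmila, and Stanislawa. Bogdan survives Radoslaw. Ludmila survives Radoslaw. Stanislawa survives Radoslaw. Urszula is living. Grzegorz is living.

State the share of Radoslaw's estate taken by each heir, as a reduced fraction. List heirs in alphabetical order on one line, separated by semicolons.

Bogdan 1/9; Grzegorz 1/3; Ludmila 1/9; Stanislawa 1/9; Urszula 1/3

Neither parent survives and there are no descendants, so the estate passes to Radoslaw's siblings and their issue per stirpes.
The estate is divided into 3 equal shares of 1/3 among Ireneusz, Urszula, Grzegorz.
Ireneusz predeceased; the 1/3 allotted to Ireneusz's branch passes to Ireneusz's issue by representation.
The 1/3 is divided into 3 equal shares of 1/9 among Bogdan, Ludmila, Stanislawa.
Bogdan is living and takes 1/9.
Ludmila is living and takes 1/9.
Stanislawa is living and takes 1/9.
Urszula is living and takes 1/3.
Grzegorz is living and takes 1/3.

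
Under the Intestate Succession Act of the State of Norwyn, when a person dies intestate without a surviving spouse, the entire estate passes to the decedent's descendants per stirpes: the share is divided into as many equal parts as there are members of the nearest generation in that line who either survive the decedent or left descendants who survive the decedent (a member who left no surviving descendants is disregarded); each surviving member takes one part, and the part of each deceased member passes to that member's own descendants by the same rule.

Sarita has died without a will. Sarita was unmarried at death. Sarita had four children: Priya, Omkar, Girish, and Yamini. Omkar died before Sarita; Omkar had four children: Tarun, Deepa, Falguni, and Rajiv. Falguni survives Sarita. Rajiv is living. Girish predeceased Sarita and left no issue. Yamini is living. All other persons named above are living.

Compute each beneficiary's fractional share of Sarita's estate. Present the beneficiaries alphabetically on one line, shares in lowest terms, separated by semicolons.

Deepa 1/12; Falguni 1/12; Priya 1/3; Rajiv 1/12; Tarun 1/12; Yamini 1/3

There is no surviving spouse, so the entire estate passes to Sarita's descendants per stirpes.
Girish left no surviving issue, so that branch lapses and is disregarded.
The estate is divided into 3 equal shares of 1/3 among Priya, Omkar, Yamini.
Priya is living and takes 1/3.
Omkar predeceased; the 1/3 allotted to Omkar's branch passes to Omkar's issue by representation.
The 1/3 is divided into 4 equal shares of 1/12 among Tarun, Deepa, Falguni, Rajiv.
Tarun is living and takes 1/12.
Deepa is living and takes 1/12.
Falguni is living and takes 1/12.
Rajiv is living and takes 1/12.
Yamini is living and takes 1/3.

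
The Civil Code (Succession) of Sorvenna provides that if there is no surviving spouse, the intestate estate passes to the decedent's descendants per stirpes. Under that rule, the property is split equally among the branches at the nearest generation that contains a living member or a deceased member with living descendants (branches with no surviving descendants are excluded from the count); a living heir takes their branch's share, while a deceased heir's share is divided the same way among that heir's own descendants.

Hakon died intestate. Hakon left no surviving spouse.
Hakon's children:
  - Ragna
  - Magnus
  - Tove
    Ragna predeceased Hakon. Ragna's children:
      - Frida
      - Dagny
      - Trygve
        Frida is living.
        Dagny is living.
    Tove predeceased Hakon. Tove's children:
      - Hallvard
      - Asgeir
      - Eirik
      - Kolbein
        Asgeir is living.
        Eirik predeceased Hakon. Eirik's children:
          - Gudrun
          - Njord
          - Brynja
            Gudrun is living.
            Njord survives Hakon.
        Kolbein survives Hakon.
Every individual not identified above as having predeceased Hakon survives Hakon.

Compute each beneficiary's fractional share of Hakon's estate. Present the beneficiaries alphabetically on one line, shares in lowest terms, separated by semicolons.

There is no surviving spouse, so the entire estate passes to Hakon's descendants per stirpes.
The estate is divided into 3 equal shares of 1/3 among Ragna, Magnus, Tove.
Ragna predeceased; the 1/3 allotted to Ragna's branch passes to Ragna's issue by representation.
The 1/3 is divided into 3 equal shares of 1/9 among Frida, Dagny, Trygve.
Frida is living and takes 1/9.
Dagny is living and takes 1/9.
Trygve is living and takes 1/9.
Magnus is living and takes 1/3.
Tove predeceased; the 1/3 allotted to Tove's branch passes to Tove's issue by representation.
The 1/3 is divided into 4 equal shares of 1/12 among Hallvard, Asgeir, Eirik, Kolbein.
Hallvard is living and takes 1/12.
Asgeir is living and takes 1/12.
Eirik predeceased; the 1/12 allotted to Eirik's branch passes to Eirik's issue by representation.
The 1/12 is divided into 3 equal shares of 1/36 among Gudrun, Njord, Brynja.
Gudrun is living and takes 1/36.
Njord is living and takes 1/36.
Brynja is living and takes 1/36.
Kolbein is living and takes 1/12.

Asgeir 1/12; Brynja 1/36; Dagny 1/9; Frida 1/9; Gudrun 1/36; Hallvard 1/12; Kolbein 1/12; Magnus 1/3; Njord 1/36; Trygve 1/9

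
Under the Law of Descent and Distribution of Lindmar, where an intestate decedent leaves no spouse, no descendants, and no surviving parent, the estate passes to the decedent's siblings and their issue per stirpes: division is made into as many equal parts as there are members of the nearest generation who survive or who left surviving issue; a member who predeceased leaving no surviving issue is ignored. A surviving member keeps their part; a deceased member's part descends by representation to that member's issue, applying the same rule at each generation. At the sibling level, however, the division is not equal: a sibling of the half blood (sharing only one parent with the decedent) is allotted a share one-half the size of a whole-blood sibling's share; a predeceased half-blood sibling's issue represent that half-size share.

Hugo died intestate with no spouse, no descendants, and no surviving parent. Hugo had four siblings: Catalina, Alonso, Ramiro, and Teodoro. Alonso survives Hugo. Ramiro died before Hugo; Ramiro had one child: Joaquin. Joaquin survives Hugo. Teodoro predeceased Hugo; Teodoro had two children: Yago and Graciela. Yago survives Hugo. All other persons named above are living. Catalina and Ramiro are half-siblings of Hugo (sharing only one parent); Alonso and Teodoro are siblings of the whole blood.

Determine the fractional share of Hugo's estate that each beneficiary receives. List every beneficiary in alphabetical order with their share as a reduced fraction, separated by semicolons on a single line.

No spouse, descendants, or parent survives, so the estate passes to Hugo's siblings per stirpes.
Half-blood siblings count for one-half the weight of whole-blood siblings at the initial division.
Dividing 1 in proportion to weights (total weight 3): Catalina (weight 1/2) → 1/6; Alonso (weight 1) → 1/3; Ramiro (weight 1/2) → 1/6; Teodoro (weight 1) → 1/3.
Catalina is living and takes 1/6.
Alonso is living and takes 1/3.
Ramiro predeceased; the 1/6 allotted to Ramiro's branch passes to Ramiro's issue by representation.
Joaquin is the sole taker at this level and receives the full 1/6.
Teodoro predeceased; the 1/3 allotted to Teodoro's branch passes to Teodoro's issue by representation.
The 1/3 is divided into 2 equal shares of 1/6 among Yago, Graciela.
Yago is living and takes 1/6.
Graciela is living and takes 1/6.

Alonso 1/3; Catalina 1/6; Graciela 1/6; Joaquin 1/6; Yago 1/6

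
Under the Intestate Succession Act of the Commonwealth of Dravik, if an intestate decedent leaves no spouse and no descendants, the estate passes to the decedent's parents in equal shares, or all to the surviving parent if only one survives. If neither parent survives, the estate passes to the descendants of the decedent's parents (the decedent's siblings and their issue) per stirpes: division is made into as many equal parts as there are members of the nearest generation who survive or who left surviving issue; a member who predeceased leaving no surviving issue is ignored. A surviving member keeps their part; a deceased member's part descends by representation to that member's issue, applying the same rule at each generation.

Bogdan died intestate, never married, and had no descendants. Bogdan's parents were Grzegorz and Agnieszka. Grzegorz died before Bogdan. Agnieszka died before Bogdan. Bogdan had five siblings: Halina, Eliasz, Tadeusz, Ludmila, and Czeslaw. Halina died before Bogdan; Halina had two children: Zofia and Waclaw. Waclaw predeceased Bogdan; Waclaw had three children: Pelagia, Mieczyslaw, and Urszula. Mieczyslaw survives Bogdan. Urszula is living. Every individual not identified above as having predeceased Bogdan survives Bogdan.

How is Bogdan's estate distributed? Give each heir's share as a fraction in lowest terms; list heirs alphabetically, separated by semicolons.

Neither parent survives and there are no descendants, so the estate passes to Bogdan's siblings and their issue per stirpes.
The estate is divided into 5 equal shares of 1/5 among Halina, Eliasz, Tadeusz, Ludmila, Czeslaw.
Halina predeceased; the 1/5 allotted to Halina's branch passes to Halina's issue by representation.
The 1/5 is divided into 2 equal shares of 1/10 among Zofia, Waclaw.
Zofia is living and takes 1/10.
Waclaw predeceased; the 1/10 allotted to Waclaw's branch passes to Waclaw's issue by representation.
The 1/10 is divided into 3 equal shares of 1/30 among Pelagia, Mieczyslaw, Urszula.
Pelagia is living and takes 1/30.
Mieczyslaw is living and takes 1/30.
Urszula is living and takes 1/30.
Eliasz is living and takes 1/5.
Tadeusz is living and takes 1/5.
Ludmila is living and takes 1/5.
Czeslaw is living and takes 1/5.

Czeslaw 1/5; Eliasz 1/5; Ludmila 1/5; Mieczyslaw 1/30; Pelagia 1/30; Tadeusz 1/5; Urszula 1/30; Zofia 1/10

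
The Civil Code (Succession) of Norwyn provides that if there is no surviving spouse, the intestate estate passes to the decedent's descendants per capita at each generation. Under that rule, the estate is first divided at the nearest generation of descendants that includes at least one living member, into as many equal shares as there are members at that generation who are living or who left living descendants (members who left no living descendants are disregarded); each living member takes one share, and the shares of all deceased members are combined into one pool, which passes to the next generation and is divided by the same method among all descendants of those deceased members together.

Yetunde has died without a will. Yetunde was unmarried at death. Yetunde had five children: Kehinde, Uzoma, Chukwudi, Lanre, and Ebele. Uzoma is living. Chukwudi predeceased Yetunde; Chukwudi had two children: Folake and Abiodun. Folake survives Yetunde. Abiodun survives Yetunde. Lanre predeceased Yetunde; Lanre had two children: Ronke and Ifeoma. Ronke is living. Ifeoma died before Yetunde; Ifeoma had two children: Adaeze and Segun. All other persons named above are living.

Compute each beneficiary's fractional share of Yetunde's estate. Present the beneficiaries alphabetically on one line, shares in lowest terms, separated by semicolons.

There is no surviving spouse, so the entire estate passes to Yetunde's descendants per capita at each generation.
At generation 1 (Kehinde, Uzoma, Chukwudi, Lanre, Ebele) there are 5 shares of (1)/5 = 1/5 each.
Living: Kehinde, Uzoma, and Ebele — each takes 1/5.
Deceased: Chukwudi and Lanre. Their combined 2/5 is pooled and carried to generation 2.
At generation 2 (Folake, Abiodun, Ronke, Ifeoma) there are 4 shares of (2/5)/4 = 1/10 each.
Living: Folake, Abiodun, and Ronke — each takes 1/10.
Deceased: Ifeoma. That 1/10 share is carried to generation 3.
At generation 3 (Adaeze, Segun) there are 2 shares of (1/10)/2 = 1/20 each.
Living: Adaeze and Segun — each takes 1/20.

Abiodun 1/10; Adaeze 1/20; Ebele 1/5; Folake 1/10; Kehinde 1/5; Ronke 1/10; Segun 1/20; Uzoma 1/5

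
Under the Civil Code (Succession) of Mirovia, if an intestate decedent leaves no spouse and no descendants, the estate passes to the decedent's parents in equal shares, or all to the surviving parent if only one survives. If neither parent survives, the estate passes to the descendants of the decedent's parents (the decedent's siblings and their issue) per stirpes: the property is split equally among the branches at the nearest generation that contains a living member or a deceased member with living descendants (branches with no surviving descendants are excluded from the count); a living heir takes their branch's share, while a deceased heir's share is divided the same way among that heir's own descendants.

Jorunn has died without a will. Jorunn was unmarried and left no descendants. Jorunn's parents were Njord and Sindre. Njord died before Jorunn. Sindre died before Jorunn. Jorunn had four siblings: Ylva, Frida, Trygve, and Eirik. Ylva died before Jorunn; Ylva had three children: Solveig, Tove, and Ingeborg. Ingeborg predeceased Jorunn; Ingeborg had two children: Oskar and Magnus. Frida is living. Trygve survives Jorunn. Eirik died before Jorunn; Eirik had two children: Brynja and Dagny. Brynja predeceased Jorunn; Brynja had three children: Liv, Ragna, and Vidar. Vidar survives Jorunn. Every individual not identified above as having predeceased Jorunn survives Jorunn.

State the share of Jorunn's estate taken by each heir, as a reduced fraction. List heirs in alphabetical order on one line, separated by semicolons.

Neither parent survives and there are no descendants, so the estate passes to Jorunn's siblings and their issue per stirpes.
The estate is divided into 4 equal shares of 1/4 among Ylva, Frida, Trygve, Eirik.
Ylva predeceased; the 1/4 allotted to Ylva's branch passes to Ylva's issue by representation.
The 1/4 is divided into 3 equal shares of 1/12 among Solveig, Tove, Ingeborg.
Solveig is living and takes 1/12.
Tove is living and takes 1/12.
Ingeborg predeceased; the 1/12 allotted to Ingeborg's branch passes to Ingeborg's issue by representation.
The 1/12 is divided into 2 equal shares of 1/24 among Oskar, Magnus.
Oskar is living and takes 1/24.
Magnus is living and takes 1/24.
Frida is living and takes 1/4.
Trygve is living and takes 1/4.
Eirik predeceased; the 1/4 allotted to Eirik's branch passes to Eirik's issue by representation.
The 1/4 is divided into 2 equal shares of 1/8 among Brynja, Dagny.
Brynja predeceased; the 1/8 allotted to Brynja's branch passes to Brynja's issue by representation.
The 1/8 is divided into 3 equal shares of 1/24 among Liv, Ragna, Vidar.
Liv is living and takes 1/24.
Ragna is living and takes 1/24.
Vidar is living and takes 1/24.
Dagny is living and takes 1/8.

Dagny 1/8; Frida 1/4; Liv 1/24; Magnus 1/24; Oskar 1/24; Ragna 1/24; Solveig 1/12; Tove 1/12; Trygve 1/4; Vidar 1/24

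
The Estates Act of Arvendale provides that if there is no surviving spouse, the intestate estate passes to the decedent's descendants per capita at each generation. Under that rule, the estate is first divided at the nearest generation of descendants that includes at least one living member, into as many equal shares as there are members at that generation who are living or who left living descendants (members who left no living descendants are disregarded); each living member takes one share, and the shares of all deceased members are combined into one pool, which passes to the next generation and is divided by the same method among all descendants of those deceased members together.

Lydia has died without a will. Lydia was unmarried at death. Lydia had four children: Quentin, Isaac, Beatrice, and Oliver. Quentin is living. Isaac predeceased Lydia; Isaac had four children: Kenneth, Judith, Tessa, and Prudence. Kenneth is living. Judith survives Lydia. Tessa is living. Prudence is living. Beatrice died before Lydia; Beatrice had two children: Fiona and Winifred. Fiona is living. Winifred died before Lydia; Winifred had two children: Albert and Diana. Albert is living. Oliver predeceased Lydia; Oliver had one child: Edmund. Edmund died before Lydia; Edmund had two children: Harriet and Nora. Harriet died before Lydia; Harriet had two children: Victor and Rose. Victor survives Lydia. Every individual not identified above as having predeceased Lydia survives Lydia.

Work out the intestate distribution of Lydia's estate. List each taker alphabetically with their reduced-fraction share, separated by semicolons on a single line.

There is no surviving spouse, so the entire estate passes to Lydia's descendants per capita at each generation.
At generation 1 (Quentin, Isaac, Beatrice, Oliver) there are 4 shares of (1)/4 = 1/4 each.
Living: Quentin — each takes 1/4.
Deceased: Isaac, Beatrice, and Oliver. Their combined 3/4 is pooled and carried to generation 2.
At generation 2 (Kenneth, Judith, Tessa, Prudence, Fiona, Winifred, Edmund) there are 7 shares of (3/4)/7 = 3/28 each.
Living: Kenneth, Judith, Tessa, Prudence, and Fiona — each takes 3/28.
Deceased: Winifred and Edmund. Their combined 3/14 is pooled and carried to generation 3.
At generation 3 (Albert, Diana, Harriet, Nora) there are 4 shares of (3/14)/4 = 3/56 each.
Living: Albert, Diana, and Nora — each takes 3/56.
Deceased: Harriet. That 3/56 share is carried to generation 4.
At generation 4 (Victor, Rose) there are 2 shares of (3/56)/2 = 3/112 each.
Living: Victor and Rose — each takes 3/112.

Albert 3/56; Diana 3/56; Fiona 3/28; Judith 3/28; Kenneth 3/28; Nora 3/56; Prudence 3/28; Quentin 1/4; Rose 3/112; Tessa 3/28; Victor 3/112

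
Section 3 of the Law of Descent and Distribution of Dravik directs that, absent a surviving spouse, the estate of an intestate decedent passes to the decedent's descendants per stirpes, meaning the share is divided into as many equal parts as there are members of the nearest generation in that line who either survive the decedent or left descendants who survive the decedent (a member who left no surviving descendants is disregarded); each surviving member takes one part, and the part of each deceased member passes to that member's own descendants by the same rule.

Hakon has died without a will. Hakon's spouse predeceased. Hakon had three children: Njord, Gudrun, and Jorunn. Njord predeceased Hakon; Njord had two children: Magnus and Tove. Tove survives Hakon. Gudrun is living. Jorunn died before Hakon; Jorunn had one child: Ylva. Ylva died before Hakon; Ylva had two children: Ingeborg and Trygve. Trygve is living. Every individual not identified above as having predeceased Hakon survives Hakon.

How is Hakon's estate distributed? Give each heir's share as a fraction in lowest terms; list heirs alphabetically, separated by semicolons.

Gudrun 1/3; Ingeborg 1/6; Magnus 1/6; Tove 1/6; Trygve 1/6

There is no surviving spouse, so the entire estate passes to Hakon's descendants per stirpes.
The estate is divided into 3 equal shares of 1/3 among Njord, Gudrun, Jorunn.
Njord predeceased; the 1/3 allotted to Njord's branch passes to Njord's issue by representation.
The 1/3 is divided into 2 equal shares of 1/6 among Magnus, Tove.
Magnus is living and takes 1/6.
Tove is living and takes 1/6.
Gudrun is living and takes 1/3.
Jorunn predeceased; the 1/3 allotted to Jorunn's branch passes to Jorunn's issue by representation.
Ylva's line is the sole branch at this level, so the full 1/3 passes to Ylva's issue by representation.
The 1/3 is divided into 2 equal shares of 1/6 among Ingeborg, Trygve.
Ingeborg is living and takes 1/6.
Trygve is living and takes 1/6.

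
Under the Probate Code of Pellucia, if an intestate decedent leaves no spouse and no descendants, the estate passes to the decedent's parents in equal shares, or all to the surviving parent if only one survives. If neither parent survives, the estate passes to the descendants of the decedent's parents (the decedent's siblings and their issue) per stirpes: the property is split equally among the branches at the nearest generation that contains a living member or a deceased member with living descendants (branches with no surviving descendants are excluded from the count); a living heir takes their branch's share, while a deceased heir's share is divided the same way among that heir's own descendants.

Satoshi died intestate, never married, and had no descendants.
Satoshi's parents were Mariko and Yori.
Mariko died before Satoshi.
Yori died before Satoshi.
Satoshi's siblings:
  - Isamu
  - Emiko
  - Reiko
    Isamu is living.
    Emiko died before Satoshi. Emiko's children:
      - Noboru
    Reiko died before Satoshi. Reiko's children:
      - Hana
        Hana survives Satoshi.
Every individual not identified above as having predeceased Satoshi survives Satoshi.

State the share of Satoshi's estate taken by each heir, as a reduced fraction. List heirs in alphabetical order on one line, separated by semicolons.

Neither parent survives and there are no descendants, so the estate passes to Satoshi's siblings and their issue per stirpes.
The estate is divided into 3 equal shares of 1/3 among Isamu, Emiko, Reiko.
Isamu is living and takes 1/3.
Emiko predeceased; the 1/3 allotted to Emiko's branch passes to Emiko's issue by representation.
Noboru is the sole taker at this level and receives the full 1/3.
Reiko predeceased; the 1/3 allotted to Reiko's branch passes to Reiko's issue by representation.
Hana is the sole taker at this level and receives the full 1/3.

Hana 1/3; Isamu 1/3; Noboru 1/3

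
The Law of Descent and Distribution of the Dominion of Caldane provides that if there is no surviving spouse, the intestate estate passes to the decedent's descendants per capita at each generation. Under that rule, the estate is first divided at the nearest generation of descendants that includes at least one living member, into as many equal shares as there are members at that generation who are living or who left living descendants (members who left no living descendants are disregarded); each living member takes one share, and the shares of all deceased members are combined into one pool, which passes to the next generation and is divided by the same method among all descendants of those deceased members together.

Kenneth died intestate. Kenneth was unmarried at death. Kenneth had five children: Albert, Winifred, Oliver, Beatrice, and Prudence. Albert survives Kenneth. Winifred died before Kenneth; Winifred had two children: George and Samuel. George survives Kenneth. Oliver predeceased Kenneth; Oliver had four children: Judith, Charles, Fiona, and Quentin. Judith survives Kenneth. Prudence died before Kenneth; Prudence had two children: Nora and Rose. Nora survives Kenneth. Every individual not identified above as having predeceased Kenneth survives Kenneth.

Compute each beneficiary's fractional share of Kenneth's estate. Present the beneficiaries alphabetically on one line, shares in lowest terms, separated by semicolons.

There is no surviving spouse, so the entire estate passes to Kenneth's descendants per capita at each generation.
At generation 1 (Albert, Winifred, Oliver, Beatrice, Prudence) there are 5 shares of (1)/5 = 1/5 each.
Living: Albert and Beatrice — each takes 1/5.
Deceased: Winifred, Oliver, and Prudence. Their combined 3/5 is pooled and carried to generation 2.
At generation 2 (George, Samuel, Judith, Charles, Fiona, Quentin, Nora, Rose) there are 8 shares of (3/5)/8 = 3/40 each.
Living: George, Samuel, Judith, Charles, Fiona, Quentin, Nora, and Rose — each takes 3/40.

Albert 1/5; Beatrice 1/5; Charles 3/40; Fiona 3/40; George 3/40; Judith 3/40; Nora 3/40; Quentin 3/40; Rose 3/40; Samuel 3/40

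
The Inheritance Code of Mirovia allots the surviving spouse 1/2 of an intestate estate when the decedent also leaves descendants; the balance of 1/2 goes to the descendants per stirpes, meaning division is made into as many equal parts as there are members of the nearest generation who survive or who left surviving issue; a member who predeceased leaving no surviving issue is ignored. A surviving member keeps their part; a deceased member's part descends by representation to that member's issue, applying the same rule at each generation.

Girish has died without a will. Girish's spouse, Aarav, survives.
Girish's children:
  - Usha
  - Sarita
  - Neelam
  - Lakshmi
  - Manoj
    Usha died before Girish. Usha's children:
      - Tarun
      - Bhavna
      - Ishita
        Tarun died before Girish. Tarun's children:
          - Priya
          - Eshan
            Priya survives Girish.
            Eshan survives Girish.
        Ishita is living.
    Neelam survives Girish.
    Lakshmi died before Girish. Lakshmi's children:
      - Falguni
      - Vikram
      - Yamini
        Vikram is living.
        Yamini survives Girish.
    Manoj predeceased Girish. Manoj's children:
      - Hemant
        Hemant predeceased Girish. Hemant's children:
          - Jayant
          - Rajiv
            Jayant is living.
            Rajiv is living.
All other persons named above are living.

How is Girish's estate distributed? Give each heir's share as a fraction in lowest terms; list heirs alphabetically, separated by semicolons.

Aarav 1/2; Bhavna 1/30; Eshan 1/60; Falguni 1/30; Ishita 1/30; Jayant 1/20; Neelam 1/10; Priya 1/60; Rajiv 1/20; Sarita 1/10; Vikram 1/30; Yamini 1/30

Aarav, as surviving spouse, takes 1/2.
The remaining 1/2 passes to Girish's descendants per stirpes.
The 1/2 is divided into 5 equal shares of 1/10 among Usha, Sarita, Neelam, Lakshmi, Manoj.
Usha predeceased; the 1/10 allotted to Usha's branch passes to Usha's issue by representation.
The 1/10 is divided into 3 equal shares of 1/30 among Tarun, Bhavna, Ishita.
Tarun predeceased; the 1/30 allotted to Tarun's branch passes to Tarun's issue by representation.
The 1/30 is divided into 2 equal shares of 1/60 among Priya, Eshan.
Priya is living and takes 1/60.
Eshan is living and takes 1/60.
Bhavna is living and takes 1/30.
Ishita is living and takes 1/30.
Sarita is living and takes 1/10.
Neelam is living and takes 1/10.
Lakshmi predeceased; the 1/10 allotted to Lakshmi's branch passes to Lakshmi's issue by representation.
The 1/10 is divided into 3 equal shares of 1/30 among Falguni, Vikram, Yamini.
Falguni is living and takes 1/30.
Vikram is living and takes 1/30.
Yamini is living and takes 1/30.
Manoj predeceased; the 1/10 allotted to Manoj's branch passes to Manoj's issue by representation.
Hemant's line is the sole branch at this level, so the full 1/10 passes to Hemant's issue by representation.
The 1/10 is divided into 2 equal shares of 1/20 among Jayant, Rajiv.
Jayant is living and takes 1/20.
Rajiv is living and takes 1/20.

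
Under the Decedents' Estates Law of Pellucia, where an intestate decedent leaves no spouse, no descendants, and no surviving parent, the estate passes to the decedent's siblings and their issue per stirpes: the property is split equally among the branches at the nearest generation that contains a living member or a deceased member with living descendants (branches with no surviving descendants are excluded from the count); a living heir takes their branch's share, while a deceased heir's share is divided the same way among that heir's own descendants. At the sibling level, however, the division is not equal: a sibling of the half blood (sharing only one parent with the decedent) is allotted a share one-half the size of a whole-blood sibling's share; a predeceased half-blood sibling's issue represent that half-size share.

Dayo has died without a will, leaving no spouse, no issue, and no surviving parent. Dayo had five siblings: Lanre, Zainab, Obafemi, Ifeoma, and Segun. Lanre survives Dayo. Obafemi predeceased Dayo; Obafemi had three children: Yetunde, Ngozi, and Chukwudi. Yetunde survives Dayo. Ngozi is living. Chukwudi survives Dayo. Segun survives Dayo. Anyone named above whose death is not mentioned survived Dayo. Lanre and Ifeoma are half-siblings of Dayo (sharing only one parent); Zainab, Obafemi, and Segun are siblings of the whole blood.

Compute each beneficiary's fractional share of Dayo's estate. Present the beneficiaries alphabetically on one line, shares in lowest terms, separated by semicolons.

No spouse, descendants, or parent survives, so the estate passes to Dayo's siblings per stirpes.
Half-blood siblings count for one-half the weight of whole-blood siblings at the initial division.
Dividing 1 in proportion to weights (total weight 4): Lanre (weight 1/2) → 1/8; Zainab (weight 1) → 1/4; Obafemi (weight 1) → 1/4; Ifeoma (weight 1/2) → 1/8; Segun (weight 1) → 1/4.
Lanre is living and takes 1/8.
Zainab is living and takes 1/4.
Obafemi predeceased; the 1/4 allotted to Obafemi's branch passes to Obafemi's issue by representation.
The 1/4 is divided into 3 equal shares of 1/12 among Yetunde, Ngozi, Chukwudi.
Yetunde is living and takes 1/12.
Ngozi is living and takes 1/12.
Chukwudi is living and takes 1/12.
Ifeoma is living and takes 1/8.
Segun is living and takes 1/4.

Chukwudi 1/12; Ifeoma 1/8; Lanre 1/8; Ngozi 1/12; Segun 1/4; Yetunde 1/12; Zainab 1/4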